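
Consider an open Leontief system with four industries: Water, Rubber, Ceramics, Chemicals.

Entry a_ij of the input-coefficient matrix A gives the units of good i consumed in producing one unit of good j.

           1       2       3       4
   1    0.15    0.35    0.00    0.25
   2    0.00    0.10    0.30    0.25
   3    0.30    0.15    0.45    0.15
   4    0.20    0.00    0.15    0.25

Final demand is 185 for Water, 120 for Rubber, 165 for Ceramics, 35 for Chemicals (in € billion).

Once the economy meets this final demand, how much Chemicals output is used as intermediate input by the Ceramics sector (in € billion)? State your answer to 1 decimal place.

I − A =
  [   0.85    -0.35     0.00    -0.25]
  [   0.00     0.90    -0.30    -0.25]
  [  -0.30    -0.15     0.55    -0.15]
  [  -0.20     0.00    -0.15     0.75]
Compute the cofactors C_ij = (−1)^(i+j)·(3×3 minor ij) of I−A; the adjugate is their transpose:
adj(I−A) = Cᵀ =
  [ 0.311625   0.142125   0.125625   0.176375]
  [ 0.115250   0.292750   0.208125   0.177625]
  [ 0.237000   0.177375   0.511250   0.240375]
  [ 0.130500   0.073375   0.135750   0.351000]
det(I−A) = Σ_j (I−A)_1j·C_1j = (0.85)(0.311625) + (-0.35)(0.115250) + (0.00)(0.237000) + (-0.25)(0.130500) = 0.19191875
(I − A)⁻¹ = adj(I−A) / det(I−A) ≈
  [   1.6237     0.7405     0.6546     0.9190]
  [   0.6005     1.5254     1.0844     0.9255]
  [   1.2349     0.9242     2.6639     1.2525]
  [   0.6800     0.3823     0.7073     1.8289]
First solve x = (I − A)⁻¹ d = adj(I−A)·d / det(I−A); in particular x_3 = (0.237000·185 + 0.177375·120 + 0.511250·165 + 0.240375·35) / 0.19191875 = 157.899375 / 0.19191875 ≈ 822.741.
Intermediate flow from 4 to 3: z_43 = a_43 · x_3 = 0.15 × 157.899375 / 0.19191875 = 23.68490625 / 0.19191875 ≈ 123.4.

z_43 = 123.4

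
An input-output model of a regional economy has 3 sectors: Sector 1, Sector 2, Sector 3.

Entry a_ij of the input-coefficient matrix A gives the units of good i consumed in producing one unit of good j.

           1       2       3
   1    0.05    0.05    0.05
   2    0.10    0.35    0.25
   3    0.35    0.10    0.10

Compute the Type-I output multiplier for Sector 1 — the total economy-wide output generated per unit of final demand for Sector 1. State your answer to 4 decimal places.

I − A =
  [   0.95    -0.05    -0.05]
  [  -0.10     0.65    -0.25]
  [  -0.35    -0.10     0.90]
Cofactors of I−A, C_ij = (−1)^(i+j)·(minor ij) (rows/columns in the sector order above):
  C_11 = (0.65)(0.90) − (-0.25)(-0.10) = 0.5600
  C_12 = −[(-0.10)(0.90) − (-0.25)(-0.35)] = 0.1775
  C_13 = (-0.10)(-0.10) − (0.65)(-0.35) = 0.2375
  C_21 = −[(-0.05)(0.90) − (-0.05)(-0.10)] = 0.0500
  C_22 = (0.95)(0.90) − (-0.05)(-0.35) = 0.8375
  C_23 = −[(0.95)(-0.10) − (-0.05)(-0.35)] = 0.1125
  C_31 = (-0.05)(-0.25) − (-0.05)(0.65) = 0.0450
  C_32 = −[(0.95)(-0.25) − (-0.05)(-0.10)] = 0.2425
  C_33 = (0.95)(0.65) − (-0.05)(-0.10) = 0.6125
det(I−A) = Σ_j (I−A)_1j·C_1j = (0.95)(0.5600) + (-0.05)(0.1775) + (-0.05)(0.2375) = 0.51125
adj(I−A) = Cᵀ =
  [ 0.5600   0.0500   0.0450]
  [ 0.1775   0.8375   0.2425]
  [ 0.2375   0.1125   0.6125]
(I − A)⁻¹ = adj(I−A) / det(I−A) ≈
  [   1.09535     0.09780     0.08802]
  [   0.34719     1.63814     0.47433]
  [   0.46455     0.22005     1.19804]
The output multiplier for sector j is the column-j sum of the Leontief inverse (I − A)⁻¹ = adj(I−A) / det(I−A).
Column 1 of adj(I−A): (0.5600, 0.1775, 0.2375); det(I−A) = 0.51125.
m_1 = (0.5600 + 0.1775 + 0.2375) / 0.51125 = 0.975 / 0.51125 ≈ 1.9071.

m_1 = 1.9071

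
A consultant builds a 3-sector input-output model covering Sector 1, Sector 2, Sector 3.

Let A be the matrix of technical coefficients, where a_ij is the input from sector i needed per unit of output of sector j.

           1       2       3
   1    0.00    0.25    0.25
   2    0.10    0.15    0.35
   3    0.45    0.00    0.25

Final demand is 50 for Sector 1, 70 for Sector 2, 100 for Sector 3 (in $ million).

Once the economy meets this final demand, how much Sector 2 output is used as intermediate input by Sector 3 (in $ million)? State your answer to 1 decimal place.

I − A =
  [   1.00    -0.25    -0.25]
  [  -0.10     0.85    -0.35]
  [  -0.45     0.00     0.75]
Cofactors of I−A, C_ij = (−1)^(i+j)·(minor ij) (rows/columns in the sector order above):
  C_11 = (0.85)(0.75) − (-0.35)(0.00) = 0.6375
  C_12 = −[(-0.10)(0.75) − (-0.35)(-0.45)] = 0.2325
  C_13 = (-0.10)(0.00) − (0.85)(-0.45) = 0.3825
  C_21 = −[(-0.25)(0.75) − (-0.25)(0.00)] = 0.1875
  C_22 = (1.00)(0.75) − (-0.25)(-0.45) = 0.6375
  C_23 = −[(1.00)(0.00) − (-0.25)(-0.45)] = 0.1125
  C_31 = (-0.25)(-0.35) − (-0.25)(0.85) = 0.3000
  C_32 = −[(1.00)(-0.35) − (-0.25)(-0.10)] = 0.3750
  C_33 = (1.00)(0.85) − (-0.25)(-0.10) = 0.8250
det(I−A) = Σ_j (I−A)_1j·C_1j = (1.00)(0.6375) + (-0.25)(0.2325) + (-0.25)(0.3825) = 0.48375
adj(I−A) = Cᵀ =
  [ 0.6375   0.1875   0.3000]
  [ 0.2325   0.6375   0.3750]
  [ 0.3825   0.1125   0.8250]
(I − A)⁻¹ = adj(I−A) / det(I−A) ≈
  [   1.3178     0.3876     0.6202]
  [   0.4806     1.3178     0.7752]
  [   0.7907     0.2326     1.7054]
First solve x = (I − A)⁻¹ d = adj(I−A)·d / det(I−A); in particular x_3 = (0.3825·50 + 0.1125·70 + 0.8250·100) / 0.48375 = 109.50 / 0.48375 ≈ 226.357.
Intermediate flow from 2 to 3: z_23 = a_23 · x_3 = 0.35 × 109.50 / 0.48375 = 38.325 / 0.48375 ≈ 79.2.

z_23 = 79.2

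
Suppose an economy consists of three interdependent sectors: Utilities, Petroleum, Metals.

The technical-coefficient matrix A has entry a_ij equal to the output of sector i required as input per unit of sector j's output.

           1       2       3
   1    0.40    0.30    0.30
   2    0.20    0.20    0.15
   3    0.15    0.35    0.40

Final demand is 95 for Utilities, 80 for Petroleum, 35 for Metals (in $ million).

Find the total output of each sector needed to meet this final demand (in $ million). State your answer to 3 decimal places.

x_1 = 468.182, x_2 = 280.622, x_3 = 339.075

I − A =
  [   0.60    -0.30    -0.30]
  [  -0.20     0.80    -0.15]
  [  -0.15    -0.35     0.60]
Cofactors of I−A, C_ij = (−1)^(i+j)·(minor ij) (rows/columns in the sector order above):
  C_11 = (0.80)(0.60) − (-0.15)(-0.35) = 0.4275
  C_12 = −[(-0.20)(0.60) − (-0.15)(-0.15)] = 0.1425
  C_13 = (-0.20)(-0.35) − (0.80)(-0.15) = 0.1900
  C_21 = −[(-0.30)(0.60) − (-0.30)(-0.35)] = 0.2850
  C_22 = (0.60)(0.60) − (-0.30)(-0.15) = 0.3150
  C_23 = −[(0.60)(-0.35) − (-0.30)(-0.15)] = 0.2550
  C_31 = (-0.30)(-0.15) − (-0.30)(0.80) = 0.2850
  C_32 = −[(0.60)(-0.15) − (-0.30)(-0.20)] = 0.1500
  C_33 = (0.60)(0.80) − (-0.30)(-0.20) = 0.4200
det(I−A) = Σ_j (I−A)_1j·C_1j = (0.60)(0.4275) + (-0.30)(0.1425) + (-0.30)(0.1900) = 0.15675
adj(I−A) = Cᵀ =
  [ 0.4275   0.2850   0.2850]
  [ 0.1425   0.3150   0.1500]
  [ 0.1900   0.2550   0.4200]
(I − A)⁻¹ = adj(I−A) / det(I−A) ≈
  [   2.7273     1.8182     1.8182]
  [   0.9091     2.0096     0.9569]
  [   1.2121     1.6268     2.6794]
x = (I − A)⁻¹ d = adj(I−A)·d / det(I−A), with det(I−A) = 0.15675:
  x_1 = (0.4275·95 + 0.2850·80 + 0.2850·35) / 0.15675 = 73.3875 / 0.15675 ≈ 468.182
  x_2 = (0.1425·95 + 0.3150·80 + 0.1500·35) / 0.15675 = 43.9875 / 0.15675 ≈ 280.622
  x_3 = (0.1900·95 + 0.2550·80 + 0.4200·35) / 0.15675 = 53.15 / 0.15675 ≈ 339.075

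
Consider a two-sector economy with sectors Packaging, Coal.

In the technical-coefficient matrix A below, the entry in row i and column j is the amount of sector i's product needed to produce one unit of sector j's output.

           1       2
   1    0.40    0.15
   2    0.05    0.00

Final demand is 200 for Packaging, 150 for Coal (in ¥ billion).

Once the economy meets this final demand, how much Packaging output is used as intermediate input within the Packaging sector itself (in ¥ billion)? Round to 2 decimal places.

I − A =
  [   0.60    -0.15]
  [  -0.05     1.00]
det(I−A) = (0.60)(1.00) − (-0.15)(-0.05) = 0.5925
adj(I−A) = [[1.00, 0.15], [0.05, 0.60]]
(I − A)⁻¹ = adj(I−A) / det(I−A) ≈
  [   1.6878     0.2532]
  [   0.0844     1.0127]
First solve x = (I − A)⁻¹ d = adj(I−A)·d / det(I−A); in particular x_1 = (1.00·200 + 0.15·150) / 0.5925 = 222.50 / 0.5925 ≈ 375.5274.
Intermediate flow from 1 to 1: z_11 = a_11 · x_1 = 0.40 × 222.50 / 0.5925 = 89.00 / 0.5925 ≈ 150.21.

z_11 = 150.21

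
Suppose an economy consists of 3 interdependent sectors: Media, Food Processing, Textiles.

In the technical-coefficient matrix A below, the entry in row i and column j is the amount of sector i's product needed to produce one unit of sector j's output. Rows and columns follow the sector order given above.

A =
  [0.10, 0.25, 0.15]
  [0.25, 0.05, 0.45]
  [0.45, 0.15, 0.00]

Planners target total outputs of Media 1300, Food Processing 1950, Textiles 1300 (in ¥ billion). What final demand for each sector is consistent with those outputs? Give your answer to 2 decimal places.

d_M = 487.50, d_F = 942.50, d_T = 422.50

I − A =
  [   0.90    -0.25    -0.15]
  [  -0.25     0.95    -0.45]
  [  -0.45    -0.15     1.00]
d = (I − A) x:
  d_M = (+0.90)·1300 + (-0.25)·1950 + (-0.15)·1300 = 487.50
  d_F = (-0.25)·1300 + (+0.95)·1950 + (-0.45)·1300 = 942.50
  d_T = (-0.45)·1300 + (-0.15)·1950 + (+1.00)·1300 = 422.50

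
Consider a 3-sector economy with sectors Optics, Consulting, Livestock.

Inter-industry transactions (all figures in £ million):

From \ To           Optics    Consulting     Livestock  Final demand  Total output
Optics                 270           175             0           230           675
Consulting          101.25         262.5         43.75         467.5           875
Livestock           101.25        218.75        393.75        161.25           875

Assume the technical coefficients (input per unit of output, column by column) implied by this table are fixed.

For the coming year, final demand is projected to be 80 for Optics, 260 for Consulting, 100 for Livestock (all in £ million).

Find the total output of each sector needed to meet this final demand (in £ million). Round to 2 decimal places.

x_1 = 289.05, x_2 = 467.15, x_3 = 472.99

Technical coefficients a_ij = z_ij / X_j:
  a_11 = 270/675 = 0.40, a_21 = 101.25/675 = 0.15, a_31 = 101.25/675 = 0.15
  a_12 = 175/875 = 0.20, a_22 = 262.5/875 = 0.30, a_32 = 218.75/875 = 0.25
  a_13 = 0/875 = 0.00, a_23 = 43.75/875 = 0.05, a_33 = 393.75/875 = 0.45
I − A =
  [   0.60    -0.20     0.00]
  [  -0.15     0.70    -0.05]
  [  -0.15    -0.25     0.55]
Cofactors of I−A, C_ij = (−1)^(i+j)·(minor ij) (rows/columns in the sector order above):
  C_11 = (0.70)(0.55) − (-0.05)(-0.25) = 0.3725
  C_12 = −[(-0.15)(0.55) − (-0.05)(-0.15)] = 0.0900
  C_13 = (-0.15)(-0.25) − (0.70)(-0.15) = 0.1425
  C_21 = −[(-0.20)(0.55) − (0.00)(-0.25)] = 0.1100
  C_22 = (0.60)(0.55) − (0.00)(-0.15) = 0.3300
  C_23 = −[(0.60)(-0.25) − (-0.20)(-0.15)] = 0.1800
  C_31 = (-0.20)(-0.05) − (0.00)(0.70) = 0.0100
  C_32 = −[(0.60)(-0.05) − (0.00)(-0.15)] = 0.0300
  C_33 = (0.60)(0.70) − (-0.20)(-0.15) = 0.3900
det(I−A) = Σ_j (I−A)_1j·C_1j = (0.60)(0.3725) + (-0.20)(0.0900) + (0.00)(0.1425) = 0.2055
adj(I−A) = Cᵀ =
  [ 0.3725   0.1100   0.0100]
  [ 0.0900   0.3300   0.0300]
  [ 0.1425   0.1800   0.3900]
(I − A)⁻¹ = adj(I−A) / det(I−A) ≈
  [   1.8127     0.5353     0.0487]
  [   0.4380     1.6058     0.1460]
  [   0.6934     0.8759     1.8978]
x = (I − A)⁻¹ d = adj(I−A)·d / det(I−A), with det(I−A) = 0.2055:
  x_1 = (0.3725·80 + 0.1100·260 + 0.0100·100) / 0.2055 = 59.40 / 0.2055 ≈ 289.05
  x_2 = (0.0900·80 + 0.3300·260 + 0.0300·100) / 0.2055 = 96.00 / 0.2055 ≈ 467.15
  x_3 = (0.1425·80 + 0.1800·260 + 0.3900·100) / 0.2055 = 97.20 / 0.2055 ≈ 472.99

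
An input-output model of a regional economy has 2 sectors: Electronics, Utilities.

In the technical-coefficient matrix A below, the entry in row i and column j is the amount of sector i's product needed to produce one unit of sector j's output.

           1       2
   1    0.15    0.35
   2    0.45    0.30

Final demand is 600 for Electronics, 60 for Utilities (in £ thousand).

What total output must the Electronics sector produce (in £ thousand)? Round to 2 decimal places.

I − A =
  [   0.85    -0.35]
  [  -0.45     0.70]
det(I−A) = (0.85)(0.70) − (-0.35)(-0.45) = 0.4375
adj(I−A) = [[0.70, 0.35], [0.45, 0.85]]
(I − A)⁻¹ = adj(I−A) / det(I−A) ≈
  [   1.6000     0.8000]
  [   1.0286     1.9429]
x = (I − A)⁻¹ d = adj(I−A)·d / det(I−A), with det(I−A) = 0.4375:
  x_1 = (0.70·600 + 0.35·60) / 0.4375 = 441.00 / 0.4375 = 1008.00
  x_2 = (0.45·600 + 0.85·60) / 0.4375 = 321.00 / 0.4375 ≈ 733.71

x_1 = 1008.00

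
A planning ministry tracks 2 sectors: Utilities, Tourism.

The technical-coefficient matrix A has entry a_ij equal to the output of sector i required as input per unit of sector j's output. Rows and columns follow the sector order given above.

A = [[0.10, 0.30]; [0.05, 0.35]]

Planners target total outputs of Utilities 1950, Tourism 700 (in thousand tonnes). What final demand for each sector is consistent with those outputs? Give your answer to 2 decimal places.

I − A =
  [   0.90    -0.30]
  [  -0.05     0.65]
d = (I − A) x:
  d_U = (+0.90)·1950 + (-0.30)·700 = 1545.00
  d_T = (-0.05)·1950 + (+0.65)·700 = 357.50

d_U = 1545.00, d_T = 357.50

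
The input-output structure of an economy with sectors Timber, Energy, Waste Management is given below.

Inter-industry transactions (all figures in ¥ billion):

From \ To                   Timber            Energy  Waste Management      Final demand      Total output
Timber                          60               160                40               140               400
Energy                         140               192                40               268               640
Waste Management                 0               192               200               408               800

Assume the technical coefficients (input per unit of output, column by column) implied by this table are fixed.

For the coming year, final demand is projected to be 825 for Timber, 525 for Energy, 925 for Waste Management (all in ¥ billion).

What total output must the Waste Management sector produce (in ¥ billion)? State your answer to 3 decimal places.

x_W = 1902.620

Technical coefficients a_ij = z_ij / X_j:
  a_TT = 60/400 = 0.15, a_ET = 140/400 = 0.35, a_WT = 0/400 = 0.00
  a_TE = 160/640 = 0.25, a_EE = 192/640 = 0.30, a_WE = 192/640 = 0.30
  a_TW = 40/800 = 0.05, a_EW = 40/800 = 0.05, a_WW = 200/800 = 0.25
I − A =
  [   0.85    -0.25    -0.05]
  [  -0.35     0.70    -0.05]
  [   0.00    -0.30     0.75]
Cofactors of I−A, C_ij = (−1)^(i+j)·(minor ij) (rows/columns in the sector order above):
  C_11 = (0.70)(0.75) − (-0.05)(-0.30) = 0.5100
  C_12 = −[(-0.35)(0.75) − (-0.05)(0.00)] = 0.2625
  C_13 = (-0.35)(-0.30) − (0.70)(0.00) = 0.1050
  C_21 = −[(-0.25)(0.75) − (-0.05)(-0.30)] = 0.2025
  C_22 = (0.85)(0.75) − (-0.05)(0.00) = 0.6375
  C_23 = −[(0.85)(-0.30) − (-0.25)(0.00)] = 0.2550
  C_31 = (-0.25)(-0.05) − (-0.05)(0.70) = 0.0475
  C_32 = −[(0.85)(-0.05) − (-0.05)(-0.35)] = 0.0600
  C_33 = (0.85)(0.70) − (-0.25)(-0.35) = 0.5075
det(I−A) = Σ_j (I−A)_1j·C_1j = (0.85)(0.5100) + (-0.25)(0.2625) + (-0.05)(0.1050) = 0.362625
adj(I−A) = Cᵀ =
  [ 0.5100   0.2025   0.0475]
  [ 0.2625   0.6375   0.0600]
  [ 0.1050   0.2550   0.5075]
(I − A)⁻¹ = adj(I−A) / det(I−A) ≈
  [   1.4064     0.5584     0.1310]
  [   0.7239     1.7580     0.1655]
  [   0.2896     0.7032     1.3995]
x = (I − A)⁻¹ d = adj(I−A)·d / det(I−A), with det(I−A) = 0.362625:
  x_T = (0.5100·825 + 0.2025·525 + 0.0475·925) / 0.362625 = 571.00 / 0.362625 ≈ 1574.629
  x_E = (0.2625·825 + 0.6375·525 + 0.0600·925) / 0.362625 = 606.75 / 0.362625 ≈ 1673.216
  x_W = (0.1050·825 + 0.2550·525 + 0.5075·925) / 0.362625 = 689.9375 / 0.362625 ≈ 1902.620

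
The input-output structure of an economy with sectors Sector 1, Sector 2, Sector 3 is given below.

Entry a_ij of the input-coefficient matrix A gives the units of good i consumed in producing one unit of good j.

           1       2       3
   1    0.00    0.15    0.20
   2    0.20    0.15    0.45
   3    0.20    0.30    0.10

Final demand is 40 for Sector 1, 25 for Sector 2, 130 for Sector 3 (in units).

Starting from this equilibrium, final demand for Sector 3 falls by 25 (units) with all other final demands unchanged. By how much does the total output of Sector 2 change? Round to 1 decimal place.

I − A =
  [   1.00    -0.15    -0.20]
  [  -0.20     0.85    -0.45]
  [  -0.20    -0.30     0.90]
Cofactors of I−A, C_ij = (−1)^(i+j)·(minor ij) (rows/columns in the sector order above):
  C_11 = (0.85)(0.90) − (-0.45)(-0.30) = 0.6300
  C_12 = −[(-0.20)(0.90) − (-0.45)(-0.20)] = 0.2700
  C_13 = (-0.20)(-0.30) − (0.85)(-0.20) = 0.2300
  C_21 = −[(-0.15)(0.90) − (-0.20)(-0.30)] = 0.1950
  C_22 = (1.00)(0.90) − (-0.20)(-0.20) = 0.8600
  C_23 = −[(1.00)(-0.30) − (-0.15)(-0.20)] = 0.3300
  C_31 = (-0.15)(-0.45) − (-0.20)(0.85) = 0.2375
  C_32 = −[(1.00)(-0.45) − (-0.20)(-0.20)] = 0.4900
  C_33 = (1.00)(0.85) − (-0.15)(-0.20) = 0.8200
det(I−A) = Σ_j (I−A)_1j·C_1j = (1.00)(0.6300) + (-0.15)(0.2700) + (-0.20)(0.2300) = 0.5435
adj(I−A) = Cᵀ =
  [ 0.6300   0.1950   0.2375]
  [ 0.2700   0.8600   0.4900]
  [ 0.2300   0.3300   0.8200]
(I − A)⁻¹ = adj(I−A) / det(I−A) ≈
  [   1.1592     0.3588     0.4370]
  [   0.4968     1.5823     0.9016]
  [   0.4232     0.6072     1.5087]
Δx = (I − A)⁻¹ Δd with Δd having -25 in the Sector 3 component and 0 elsewhere.
So Δx_2 = L_23 · (-25), where L_23 = adj(I−A)_23 / det(I−A) = 0.4900 / 0.5435.
Δx_2 = 0.4900 × (-25) / 0.5435 = -12.25 / 0.5435 ≈ -22.5.

Δx_2 = -22.5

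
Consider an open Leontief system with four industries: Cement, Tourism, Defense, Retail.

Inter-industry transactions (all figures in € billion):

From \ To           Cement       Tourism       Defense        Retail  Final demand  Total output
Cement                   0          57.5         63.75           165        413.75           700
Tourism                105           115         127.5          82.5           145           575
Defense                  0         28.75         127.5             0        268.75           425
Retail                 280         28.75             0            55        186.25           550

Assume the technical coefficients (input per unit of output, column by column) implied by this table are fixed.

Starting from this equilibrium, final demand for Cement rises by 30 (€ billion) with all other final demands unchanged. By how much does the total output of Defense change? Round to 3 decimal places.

Δx_D = 0.726

Technical coefficients a_ij = z_ij / X_j:
  a_CC = 0/700 = 0.00, a_TC = 105/700 = 0.15, a_DC = 0/700 = 0.00, a_RC = 280/700 = 0.40
  a_CT = 57.5/575 = 0.10, a_TT = 115/575 = 0.20, a_DT = 28.75/575 = 0.05, a_RT = 28.75/575 = 0.05
  a_CD = 63.75/425 = 0.15, a_TD = 127.5/425 = 0.30, a_DD = 127.5/425 = 0.30, a_RD = 0/425 = 0.00
  a_CR = 165/550 = 0.30, a_TR = 82.5/550 = 0.15, a_DR = 0/550 = 0.00, a_RR = 55/550 = 0.10
I − A =
  [   1.00    -0.10    -0.15    -0.30]
  [  -0.15     0.80    -0.30    -0.15]
  [   0.00    -0.05     0.70     0.00]
  [  -0.40    -0.05     0.00     0.90]
Compute the cofactors C_ij = (−1)^(i+j)·(3×3 minor ij) of I−A; the adjugate is their transpose:
adj(I−A) = Cᵀ =
  [ 0.485250   0.080250   0.138375   0.175125]
  [ 0.136500   0.546000   0.263250   0.136500]
  [ 0.009750   0.039000   0.594750   0.009750]
  [ 0.223250   0.066000   0.076125   0.533375]
det(I−A) = Σ_j (I−A)_1j·C_1j = (1.00)(0.485250) + (-0.10)(0.136500) + (-0.15)(0.009750) + (-0.30)(0.223250) = 0.4031625
(I − A)⁻¹ = adj(I−A) / det(I−A) ≈
  [   1.2036     0.1991     0.3432     0.4344]
  [   0.3386     1.3543     0.6530     0.3386]
  [   0.0242     0.0967     1.4752     0.0242]
  [   0.5537     0.1637     0.1888     1.3230]
Δx = (I − A)⁻¹ Δd with Δd having +30 in the Cement component and 0 elsewhere.
So Δx_D = L_DC · (+30), where L_DC = adj(I−A)_DC / det(I−A) = 0.009750 / 0.4031625.
Δx_D = 0.009750 × (+30) / 0.4031625 = 0.2925 / 0.4031625 ≈ 0.726.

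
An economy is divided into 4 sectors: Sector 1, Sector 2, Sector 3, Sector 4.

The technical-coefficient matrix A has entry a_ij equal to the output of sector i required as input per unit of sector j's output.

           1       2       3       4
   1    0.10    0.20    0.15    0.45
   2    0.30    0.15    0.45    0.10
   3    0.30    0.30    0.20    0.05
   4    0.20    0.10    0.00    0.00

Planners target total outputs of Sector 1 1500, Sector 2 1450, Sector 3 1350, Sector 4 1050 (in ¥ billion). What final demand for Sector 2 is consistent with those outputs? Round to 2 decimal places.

I − A =
  [   0.90    -0.20    -0.15    -0.45]
  [  -0.30     0.85    -0.45    -0.10]
  [  -0.30    -0.30     0.80    -0.05]
  [  -0.20    -0.10     0.00     1.00]
d = (I − A) x:
  d_1 = (+0.90)·1500 + (-0.20)·1450 + (-0.15)·1350 + (-0.45)·1050 = 385.00
  d_2 = (-0.30)·1500 + (+0.85)·1450 + (-0.45)·1350 + (-0.10)·1050 = 70.00
  d_3 = (-0.30)·1500 + (-0.30)·1450 + (+0.80)·1350 + (-0.05)·1050 = 142.50
  d_4 = (-0.20)·1500 + (-0.10)·1450 + (+0.00)·1350 + (+1.00)·1050 = 605.00

d_2 = 70.00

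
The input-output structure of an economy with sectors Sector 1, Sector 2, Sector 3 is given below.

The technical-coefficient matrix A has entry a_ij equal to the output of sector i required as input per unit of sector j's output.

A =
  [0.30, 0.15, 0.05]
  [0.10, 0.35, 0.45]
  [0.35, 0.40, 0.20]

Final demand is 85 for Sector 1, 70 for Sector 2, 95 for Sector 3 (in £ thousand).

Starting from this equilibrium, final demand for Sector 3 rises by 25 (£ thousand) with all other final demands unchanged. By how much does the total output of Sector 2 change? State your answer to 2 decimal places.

I − A =
  [   0.70    -0.15    -0.05]
  [  -0.10     0.65    -0.45]
  [  -0.35    -0.40     0.80]
Cofactors of I−A, C_ij = (−1)^(i+j)·(minor ij) (rows/columns in the sector order above):
  C_11 = (0.65)(0.80) − (-0.45)(-0.40) = 0.3400
  C_12 = −[(-0.10)(0.80) − (-0.45)(-0.35)] = 0.2375
  C_13 = (-0.10)(-0.40) − (0.65)(-0.35) = 0.2675
  C_21 = −[(-0.15)(0.80) − (-0.05)(-0.40)] = 0.1400
  C_22 = (0.70)(0.80) − (-0.05)(-0.35) = 0.5425
  C_23 = −[(0.70)(-0.40) − (-0.15)(-0.35)] = 0.3325
  C_31 = (-0.15)(-0.45) − (-0.05)(0.65) = 0.1000
  C_32 = −[(0.70)(-0.45) − (-0.05)(-0.10)] = 0.3200
  C_33 = (0.70)(0.65) − (-0.15)(-0.10) = 0.4400
det(I−A) = Σ_j (I−A)_1j·C_1j = (0.70)(0.3400) + (-0.15)(0.2375) + (-0.05)(0.2675) = 0.1890
adj(I−A) = Cᵀ =
  [ 0.3400   0.1400   0.1000]
  [ 0.2375   0.5425   0.3200]
  [ 0.2675   0.3325   0.4400]
(I − A)⁻¹ = adj(I−A) / det(I−A) ≈
  [   1.7989     0.7407     0.5291]
  [   1.2566     2.8704     1.6931]
  [   1.4153     1.7593     2.3280]
Δx = (I − A)⁻¹ Δd with Δd having +25 in the Sector 3 component and 0 elsewhere.
So Δx_2 = L_23 · (+25), where L_23 = adj(I−A)_23 / det(I−A) = 0.3200 / 0.1890.
Δx_2 = 0.3200 × (+25) / 0.1890 = 8.00 / 0.1890 ≈ 42.33.

Δx_2 = 42.33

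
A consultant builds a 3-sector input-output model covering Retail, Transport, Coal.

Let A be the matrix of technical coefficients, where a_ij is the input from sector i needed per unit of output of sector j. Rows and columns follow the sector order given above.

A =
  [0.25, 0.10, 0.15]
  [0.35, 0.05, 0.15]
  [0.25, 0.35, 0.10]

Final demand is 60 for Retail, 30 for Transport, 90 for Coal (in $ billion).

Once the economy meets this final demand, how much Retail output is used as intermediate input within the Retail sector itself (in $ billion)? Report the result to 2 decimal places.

I − A =
  [   0.75    -0.10    -0.15]
  [  -0.35     0.95    -0.15]
  [  -0.25    -0.35     0.90]
Cofactors of I−A, C_ij = (−1)^(i+j)·(minor ij) (rows/columns in the sector order above):
  C_11 = (0.95)(0.90) − (-0.15)(-0.35) = 0.8025
  C_12 = −[(-0.35)(0.90) − (-0.15)(-0.25)] = 0.3525
  C_13 = (-0.35)(-0.35) − (0.95)(-0.25) = 0.3600
  C_21 = −[(-0.10)(0.90) − (-0.15)(-0.35)] = 0.1425
  C_22 = (0.75)(0.90) − (-0.15)(-0.25) = 0.6375
  C_23 = −[(0.75)(-0.35) − (-0.10)(-0.25)] = 0.2875
  C_31 = (-0.10)(-0.15) − (-0.15)(0.95) = 0.1575
  C_32 = −[(0.75)(-0.15) − (-0.15)(-0.35)] = 0.1650
  C_33 = (0.75)(0.95) − (-0.10)(-0.35) = 0.6775
det(I−A) = Σ_j (I−A)_1j·C_1j = (0.75)(0.8025) + (-0.10)(0.3525) + (-0.15)(0.3600) = 0.512625
adj(I−A) = Cᵀ =
  [ 0.8025   0.1425   0.1575]
  [ 0.3525   0.6375   0.1650]
  [ 0.3600   0.2875   0.6775]
(I − A)⁻¹ = adj(I−A) / det(I−A) ≈
  [   1.5655     0.2780     0.3072]
  [   0.6876     1.2436     0.3219]
  [   0.7023     0.5608     1.3216]
First solve x = (I − A)⁻¹ d = adj(I−A)·d / det(I−A); in particular x_1 = (0.8025·60 + 0.1425·30 + 0.1575·90) / 0.512625 = 66.60 / 0.512625 ≈ 129.9195.
Intermediate flow from 1 to 1: z_11 = a_11 · x_1 = 0.25 × 66.60 / 0.512625 = 16.65 / 0.512625 ≈ 32.48.

z_11 = 32.48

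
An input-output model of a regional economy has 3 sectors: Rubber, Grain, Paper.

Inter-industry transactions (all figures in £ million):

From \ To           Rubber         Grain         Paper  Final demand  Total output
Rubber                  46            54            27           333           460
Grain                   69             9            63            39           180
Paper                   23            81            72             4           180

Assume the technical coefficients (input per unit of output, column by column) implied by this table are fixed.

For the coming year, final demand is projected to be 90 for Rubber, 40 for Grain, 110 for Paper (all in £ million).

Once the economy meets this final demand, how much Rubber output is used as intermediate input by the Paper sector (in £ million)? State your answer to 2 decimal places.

z_13 = 54.20

Technical coefficients a_ij = z_ij / X_j:
  a_11 = 46/460 = 0.10, a_21 = 69/460 = 0.15, a_31 = 23/460 = 0.05
  a_12 = 54/180 = 0.30, a_22 = 9/180 = 0.05, a_32 = 81/180 = 0.45
  a_13 = 27/180 = 0.15, a_23 = 63/180 = 0.35, a_33 = 72/180 = 0.40
I − A =
  [   0.90    -0.30    -0.15]
  [  -0.15     0.95    -0.35]
  [  -0.05    -0.45     0.60]
Cofactors of I−A, C_ij = (−1)^(i+j)·(minor ij) (rows/columns in the sector order above):
  C_11 = (0.95)(0.60) − (-0.35)(-0.45) = 0.4125
  C_12 = −[(-0.15)(0.60) − (-0.35)(-0.05)] = 0.1075
  C_13 = (-0.15)(-0.45) − (0.95)(-0.05) = 0.1150
  C_21 = −[(-0.30)(0.60) − (-0.15)(-0.45)] = 0.2475
  C_22 = (0.90)(0.60) − (-0.15)(-0.05) = 0.5325
  C_23 = −[(0.90)(-0.45) − (-0.30)(-0.05)] = 0.4200
  C_31 = (-0.30)(-0.35) − (-0.15)(0.95) = 0.2475
  C_32 = −[(0.90)(-0.35) − (-0.15)(-0.15)] = 0.3375
  C_33 = (0.90)(0.95) − (-0.30)(-0.15) = 0.8100
det(I−A) = Σ_j (I−A)_1j·C_1j = (0.90)(0.4125) + (-0.30)(0.1075) + (-0.15)(0.1150) = 0.32175
adj(I−A) = Cᵀ =
  [ 0.4125   0.2475   0.2475]
  [ 0.1075   0.5325   0.3375]
  [ 0.1150   0.4200   0.8100]
(I − A)⁻¹ = adj(I−A) / det(I−A) ≈
  [   1.2821     0.7692     0.7692]
  [   0.3341     1.6550     1.0490]
  [   0.3574     1.3054     2.5175]
First solve x = (I − A)⁻¹ d = adj(I−A)·d / det(I−A); in particular x_3 = (0.1150·90 + 0.4200·40 + 0.8100·110) / 0.32175 = 116.25 / 0.32175 ≈ 361.3054.
Intermediate flow from 1 to 3: z_13 = a_13 · x_3 = 0.15 × 116.25 / 0.32175 = 17.4375 / 0.32175 ≈ 54.20.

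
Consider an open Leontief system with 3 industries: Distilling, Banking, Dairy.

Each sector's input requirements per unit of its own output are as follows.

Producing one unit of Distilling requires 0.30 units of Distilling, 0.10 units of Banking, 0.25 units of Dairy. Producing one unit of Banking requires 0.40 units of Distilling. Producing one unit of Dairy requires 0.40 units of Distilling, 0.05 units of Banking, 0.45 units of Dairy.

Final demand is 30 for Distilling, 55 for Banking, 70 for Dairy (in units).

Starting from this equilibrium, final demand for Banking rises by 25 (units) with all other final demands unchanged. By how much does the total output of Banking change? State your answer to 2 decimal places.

Δx_2 = 27.62

I − A =
  [   0.70    -0.40    -0.40]
  [  -0.10     1.00    -0.05]
  [  -0.25     0.00     0.55]
Cofactors of I−A, C_ij = (−1)^(i+j)·(minor ij) (rows/columns in the sector order above):
  C_11 = (1.00)(0.55) − (-0.05)(0.00) = 0.5500
  C_12 = −[(-0.10)(0.55) − (-0.05)(-0.25)] = 0.0675
  C_13 = (-0.10)(0.00) − (1.00)(-0.25) = 0.2500
  C_21 = −[(-0.40)(0.55) − (-0.40)(0.00)] = 0.2200
  C_22 = (0.70)(0.55) − (-0.40)(-0.25) = 0.2850
  C_23 = −[(0.70)(0.00) − (-0.40)(-0.25)] = 0.1000
  C_31 = (-0.40)(-0.05) − (-0.40)(1.00) = 0.4200
  C_32 = −[(0.70)(-0.05) − (-0.40)(-0.10)] = 0.0750
  C_33 = (0.70)(1.00) − (-0.40)(-0.10) = 0.6600
det(I−A) = Σ_j (I−A)_1j·C_1j = (0.70)(0.5500) + (-0.40)(0.0675) + (-0.40)(0.2500) = 0.2580
adj(I−A) = Cᵀ =
  [ 0.5500   0.2200   0.4200]
  [ 0.0675   0.2850   0.0750]
  [ 0.2500   0.1000   0.6600]
(I − A)⁻¹ = adj(I−A) / det(I−A) ≈
  [   2.1318     0.8527     1.6279]
  [   0.2616     1.1047     0.2907]
  [   0.9690     0.3876     2.5581]
Δx = (I − A)⁻¹ Δd with Δd having +25 in the Banking component and 0 elsewhere.
So Δx_2 = L_22 · (+25), where L_22 = adj(I−A)_22 / det(I−A) = 0.2850 / 0.2580.
Δx_2 = 0.2850 × (+25) / 0.2580 = 7.125 / 0.2580 ≈ 27.62.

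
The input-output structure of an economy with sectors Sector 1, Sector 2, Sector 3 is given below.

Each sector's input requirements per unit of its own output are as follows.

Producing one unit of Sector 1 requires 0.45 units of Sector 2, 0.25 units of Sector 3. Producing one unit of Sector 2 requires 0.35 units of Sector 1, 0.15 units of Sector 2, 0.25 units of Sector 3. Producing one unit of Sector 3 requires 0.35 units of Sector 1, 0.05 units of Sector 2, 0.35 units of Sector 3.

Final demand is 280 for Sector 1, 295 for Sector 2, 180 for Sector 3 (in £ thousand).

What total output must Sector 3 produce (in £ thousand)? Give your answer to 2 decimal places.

I − A =
  [   1.00    -0.35    -0.35]
  [  -0.45     0.85    -0.05]
  [  -0.25    -0.25     0.65]
Cofactors of I−A, C_ij = (−1)^(i+j)·(minor ij) (rows/columns in the sector order above):
  C_11 = (0.85)(0.65) − (-0.05)(-0.25) = 0.5400
  C_12 = −[(-0.45)(0.65) − (-0.05)(-0.25)] = 0.3050
  C_13 = (-0.45)(-0.25) − (0.85)(-0.25) = 0.3250
  C_21 = −[(-0.35)(0.65) − (-0.35)(-0.25)] = 0.3150
  C_22 = (1.00)(0.65) − (-0.35)(-0.25) = 0.5625
  C_23 = −[(1.00)(-0.25) − (-0.35)(-0.25)] = 0.3375
  C_31 = (-0.35)(-0.05) − (-0.35)(0.85) = 0.3150
  C_32 = −[(1.00)(-0.05) − (-0.35)(-0.45)] = 0.2075
  C_33 = (1.00)(0.85) − (-0.35)(-0.45) = 0.6925
det(I−A) = Σ_j (I−A)_1j·C_1j = (1.00)(0.5400) + (-0.35)(0.3050) + (-0.35)(0.3250) = 0.3195
adj(I−A) = Cᵀ =
  [ 0.5400   0.3150   0.3150]
  [ 0.3050   0.5625   0.2075]
  [ 0.3250   0.3375   0.6925]
(I − A)⁻¹ = adj(I−A) / det(I−A) ≈
  [   1.6901     0.9859     0.9859]
  [   0.9546     1.7606     0.6495]
  [   1.0172     1.0563     2.1674]
x = (I − A)⁻¹ d = adj(I−A)·d / det(I−A), with det(I−A) = 0.3195:
  x_1 = (0.5400·280 + 0.3150·295 + 0.3150·180) / 0.3195 = 300.825 / 0.3195 ≈ 941.55
  x_2 = (0.3050·280 + 0.5625·295 + 0.2075·180) / 0.3195 = 288.6875 / 0.3195 ≈ 903.56
  x_3 = (0.3250·280 + 0.3375·295 + 0.6925·180) / 0.3195 = 315.2125 / 0.3195 ≈ 986.58

x_3 = 986.58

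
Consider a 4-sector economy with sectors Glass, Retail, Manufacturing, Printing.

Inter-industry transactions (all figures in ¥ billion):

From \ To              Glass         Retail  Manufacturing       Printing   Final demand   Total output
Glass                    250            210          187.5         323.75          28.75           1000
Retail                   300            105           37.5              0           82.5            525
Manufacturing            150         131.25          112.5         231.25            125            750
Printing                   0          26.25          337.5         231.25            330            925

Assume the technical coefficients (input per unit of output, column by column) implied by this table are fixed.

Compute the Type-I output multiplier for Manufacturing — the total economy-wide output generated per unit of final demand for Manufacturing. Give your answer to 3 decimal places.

m_3 = 5.901

Technical coefficients a_ij = z_ij / X_j:
  a_11 = 250/1000 = 0.25, a_21 = 300/1000 = 0.30, a_31 = 150/1000 = 0.15, a_41 = 0/1000 = 0.00
  a_12 = 210/525 = 0.40, a_22 = 105/525 = 0.20, a_32 = 131.25/525 = 0.25, a_42 = 26.25/525 = 0.05
  a_13 = 187.5/750 = 0.25, a_23 = 37.5/750 = 0.05, a_33 = 112.5/750 = 0.15, a_43 = 337.5/750 = 0.45
  a_14 = 323.75/925 = 0.35, a_24 = 0/925 = 0.00, a_34 = 231.25/925 = 0.25, a_44 = 231.25/925 = 0.25
I − A =
  [   0.75    -0.40    -0.25    -0.35]
  [  -0.30     0.80    -0.05     0.00]
  [  -0.15    -0.25     0.85    -0.25]
  [   0.00    -0.05    -0.45     0.75]
Compute the cofactors C_ij = (−1)^(i+j)·(3×3 minor ij) of I−A; the adjugate is their transpose:
adj(I−A) = Cᵀ =
  [ 0.410000   0.314250   0.291875   0.288625]
  [ 0.163125   0.342000   0.131625   0.120000]
  [ 0.150000   0.197625   0.354750   0.188250]
  [ 0.100875   0.141375   0.221625   0.346875]
det(I−A) = Σ_j (I−A)_1j·C_1j = (0.75)(0.410000) + (-0.40)(0.163125) + (-0.25)(0.150000) + (-0.35)(0.100875) = 0.16944375
(I − A)⁻¹ = adj(I−A) / det(I−A) ≈
  [   2.4197     1.8546     1.7225     1.7034]
  [   0.9627     2.0184     0.7768     0.7082]
  [   0.8852     1.1663     2.0936     1.1110]
  [   0.5953     0.8343     1.3080     2.0471]
The output multiplier for sector j is the column-j sum of the Leontief inverse (I − A)⁻¹ = adj(I−A) / det(I−A).
Column 3 of adj(I−A): (0.291875, 0.131625, 0.354750, 0.221625); det(I−A) = 0.16944375.
m_3 = (0.291875 + 0.131625 + 0.354750 + 0.221625) / 0.16944375 = 0.999875 / 0.16944375 ≈ 5.901.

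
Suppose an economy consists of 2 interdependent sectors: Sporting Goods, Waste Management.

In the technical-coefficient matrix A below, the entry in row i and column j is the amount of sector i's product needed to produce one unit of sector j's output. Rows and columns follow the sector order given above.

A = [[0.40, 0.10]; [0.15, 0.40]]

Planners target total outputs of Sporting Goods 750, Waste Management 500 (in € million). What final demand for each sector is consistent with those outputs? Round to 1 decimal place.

d_S = 400.0, d_W = 187.5

I − A =
  [   0.60    -0.10]
  [  -0.15     0.60]
d = (I − A) x:
  d_S = (+0.60)·750 + (-0.10)·500 = 400.0
  d_W = (-0.15)·750 + (+0.60)·500 = 187.5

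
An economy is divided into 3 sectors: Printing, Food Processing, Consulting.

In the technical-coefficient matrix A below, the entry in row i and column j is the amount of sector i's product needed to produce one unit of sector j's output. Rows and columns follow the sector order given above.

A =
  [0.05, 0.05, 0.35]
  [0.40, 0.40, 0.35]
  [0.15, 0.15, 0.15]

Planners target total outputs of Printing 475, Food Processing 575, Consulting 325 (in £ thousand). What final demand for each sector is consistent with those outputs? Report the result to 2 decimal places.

I − A =
  [   0.95    -0.05    -0.35]
  [  -0.40     0.60    -0.35]
  [  -0.15    -0.15     0.85]
d = (I − A) x:
  d_1 = (+0.95)·475 + (-0.05)·575 + (-0.35)·325 = 308.75
  d_2 = (-0.40)·475 + (+0.60)·575 + (-0.35)·325 = 41.25
  d_3 = (-0.15)·475 + (-0.15)·575 + (+0.85)·325 = 118.75

d_1 = 308.75, d_2 = 41.25, d_3 = 118.75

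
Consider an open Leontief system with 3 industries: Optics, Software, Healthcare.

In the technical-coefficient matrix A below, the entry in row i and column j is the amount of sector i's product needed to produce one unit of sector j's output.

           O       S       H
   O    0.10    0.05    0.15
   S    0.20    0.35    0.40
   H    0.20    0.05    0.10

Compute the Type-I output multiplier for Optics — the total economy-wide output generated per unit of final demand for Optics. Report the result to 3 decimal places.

m_O = 2.034

I − A =
  [   0.90    -0.05    -0.15]
  [  -0.20     0.65    -0.40]
  [  -0.20    -0.05     0.90]
Cofactors of I−A, C_ij = (−1)^(i+j)·(minor ij) (rows/columns in the sector order above):
  C_11 = (0.65)(0.90) − (-0.40)(-0.05) = 0.5650
  C_12 = −[(-0.20)(0.90) − (-0.40)(-0.20)] = 0.2600
  C_13 = (-0.20)(-0.05) − (0.65)(-0.20) = 0.1400
  C_21 = −[(-0.05)(0.90) − (-0.15)(-0.05)] = 0.0525
  C_22 = (0.90)(0.90) − (-0.15)(-0.20) = 0.7800
  C_23 = −[(0.90)(-0.05) − (-0.05)(-0.20)] = 0.0550
  C_31 = (-0.05)(-0.40) − (-0.15)(0.65) = 0.1175
  C_32 = −[(0.90)(-0.40) − (-0.15)(-0.20)] = 0.3900
  C_33 = (0.90)(0.65) − (-0.05)(-0.20) = 0.5750
det(I−A) = Σ_j (I−A)_1j·C_1j = (0.90)(0.5650) + (-0.05)(0.2600) + (-0.15)(0.1400) = 0.4745
adj(I−A) = Cᵀ =
  [ 0.5650   0.0525   0.1175]
  [ 0.2600   0.7800   0.3900]
  [ 0.1400   0.0550   0.5750]
(I − A)⁻¹ = adj(I−A) / det(I−A) ≈
  [   1.1907     0.1106     0.2476]
  [   0.5479     1.6438     0.8219]
  [   0.2950     0.1159     1.2118]
The output multiplier for sector j is the column-j sum of the Leontief inverse (I − A)⁻¹ = adj(I−A) / det(I−A).
Column O of adj(I−A): (0.5650, 0.2600, 0.1400); det(I−A) = 0.4745.
m_O = (0.5650 + 0.2600 + 0.1400) / 0.4745 = 0.965 / 0.4745 ≈ 2.034.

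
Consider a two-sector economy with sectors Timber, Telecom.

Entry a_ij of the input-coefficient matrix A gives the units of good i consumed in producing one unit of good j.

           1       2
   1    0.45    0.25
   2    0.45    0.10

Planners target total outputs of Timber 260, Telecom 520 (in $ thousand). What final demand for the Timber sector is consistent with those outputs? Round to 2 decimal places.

d_1 = 13.00

I − A =
  [   0.55    -0.25]
  [  -0.45     0.90]
d = (I − A) x:
  d_1 = (+0.55)·260 + (-0.25)·520 = 13.00
  d_2 = (-0.45)·260 + (+0.90)·520 = 351.00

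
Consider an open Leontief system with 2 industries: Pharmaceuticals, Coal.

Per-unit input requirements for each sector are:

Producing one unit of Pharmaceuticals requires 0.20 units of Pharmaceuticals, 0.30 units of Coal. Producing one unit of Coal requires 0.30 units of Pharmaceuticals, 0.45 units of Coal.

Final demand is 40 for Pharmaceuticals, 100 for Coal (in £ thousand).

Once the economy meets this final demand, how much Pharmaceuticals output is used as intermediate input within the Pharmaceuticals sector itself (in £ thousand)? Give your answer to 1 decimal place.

z_PP = 29.7

I − A =
  [   0.80    -0.30]
  [  -0.30     0.55]
det(I−A) = (0.80)(0.55) − (-0.30)(-0.30) = 0.3500
adj(I−A) = [[0.55, 0.30], [0.30, 0.80]]
(I − A)⁻¹ = adj(I−A) / det(I−A) ≈
  [   1.5714     0.8571]
  [   0.8571     2.2857]
First solve x = (I − A)⁻¹ d = adj(I−A)·d / det(I−A); in particular x_P = (0.55·40 + 0.30·100) / 0.3500 = 52.00 / 0.3500 ≈ 148.571.
Intermediate flow from P to P: z_PP = a_PP · x_P = 0.20 × 52.00 / 0.3500 = 10.40 / 0.3500 ≈ 29.7.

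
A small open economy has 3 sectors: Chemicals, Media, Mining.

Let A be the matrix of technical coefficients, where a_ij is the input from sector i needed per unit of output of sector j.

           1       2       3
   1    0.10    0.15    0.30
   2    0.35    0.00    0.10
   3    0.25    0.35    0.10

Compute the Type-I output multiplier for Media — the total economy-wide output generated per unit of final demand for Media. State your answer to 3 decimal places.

I − A =
  [   0.90    -0.15    -0.30]
  [  -0.35     1.00    -0.10]
  [  -0.25    -0.35     0.90]
Cofactors of I−A, C_ij = (−1)^(i+j)·(minor ij) (rows/columns in the sector order above):
  C_11 = (1.00)(0.90) − (-0.10)(-0.35) = 0.8650
  C_12 = −[(-0.35)(0.90) − (-0.10)(-0.25)] = 0.3400
  C_13 = (-0.35)(-0.35) − (1.00)(-0.25) = 0.3725
  C_21 = −[(-0.15)(0.90) − (-0.30)(-0.35)] = 0.2400
  C_22 = (0.90)(0.90) − (-0.30)(-0.25) = 0.7350
  C_23 = −[(0.90)(-0.35) − (-0.15)(-0.25)] = 0.3525
  C_31 = (-0.15)(-0.10) − (-0.30)(1.00) = 0.3150
  C_32 = −[(0.90)(-0.10) − (-0.30)(-0.35)] = 0.1950
  C_33 = (0.90)(1.00) − (-0.15)(-0.35) = 0.8475
det(I−A) = Σ_j (I−A)_1j·C_1j = (0.90)(0.8650) + (-0.15)(0.3400) + (-0.30)(0.3725) = 0.61575
adj(I−A) = Cᵀ =
  [ 0.8650   0.2400   0.3150]
  [ 0.3400   0.7350   0.1950]
  [ 0.3725   0.3525   0.8475]
(I − A)⁻¹ = adj(I−A) / det(I−A) ≈
  [   1.4048     0.3898     0.5116]
  [   0.5522     1.1937     0.3167]
  [   0.6050     0.5725     1.3764]
The output multiplier for sector j is the column-j sum of the Leontief inverse (I − A)⁻¹ = adj(I−A) / det(I−A).
Column 2 of adj(I−A): (0.2400, 0.7350, 0.3525); det(I−A) = 0.61575.
m_2 = (0.2400 + 0.7350 + 0.3525) / 0.61575 = 1.3275 / 0.61575 ≈ 2.156.

m_2 = 2.156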